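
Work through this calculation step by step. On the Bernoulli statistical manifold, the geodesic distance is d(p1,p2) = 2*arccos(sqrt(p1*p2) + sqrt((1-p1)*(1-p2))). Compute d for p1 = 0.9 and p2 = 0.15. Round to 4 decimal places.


Geodesic distance on Bernoulli manifold:
d(p1,p2) = 2*arccos(sqrt(p1*p2) + sqrt((1-p1)*(1-p2))).
sqrt(p1*p2) = sqrt(0.9*0.15) = 0.367423.
sqrt((1-p1)*(1-p2)) = sqrt(0.1*0.85) = 0.291548.
arg = 0.367423 + 0.291548 = 0.658971.
d = 2*arccos(0.658971) = 1.7027

1.7027


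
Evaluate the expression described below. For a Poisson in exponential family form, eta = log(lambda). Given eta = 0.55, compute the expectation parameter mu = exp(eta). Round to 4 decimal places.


Expectation parameter for Poisson exponential family:
mu = exp(eta).
eta = 0.55.
mu = exp(0.55) = 1.7333

1.7333


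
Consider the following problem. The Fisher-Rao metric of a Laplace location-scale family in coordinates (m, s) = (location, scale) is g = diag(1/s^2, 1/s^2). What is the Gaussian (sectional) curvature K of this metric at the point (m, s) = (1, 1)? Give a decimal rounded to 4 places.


The metric has the form g = (A dm^2 + B ds^2)/s^2 with A = 1, B = 1.
Substitute u = sqrt(A/B)*m: g = B*(du^2 + ds^2)/s^2, i.e. B times the
Poincare upper half-plane metric, which has constant Gaussian curvature -1.
Scaling a 2D metric by a constant c divides the Gaussian curvature by c,
so K = -1/B = -1/(1) = -1.0000 everywhere (the point (m, s) = (1, 1) is irrelevant:
the curvature is constant).
The requested Gaussian curvature is K = -1.0000.

-1.0000


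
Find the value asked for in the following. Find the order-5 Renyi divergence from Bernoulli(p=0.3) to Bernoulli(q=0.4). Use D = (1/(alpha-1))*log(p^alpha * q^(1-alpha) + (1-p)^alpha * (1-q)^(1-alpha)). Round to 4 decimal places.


Renyi divergence of order alpha between Bernoulli distributions:
D = (1/(alpha-1))*log(p^alpha * q^(1-alpha) + (1-p)^alpha * (1-q)^(1-alpha)).
alpha = 5, p = 0.3, q = 0.4.
p^alpha * q^(1-alpha) = 0.3^5 * 0.4^-4 = 0.094922.
(1-p)^alpha * (1-q)^(1-alpha) = 0.7^5 * 0.6^-4 = 1.296836.
sum = 0.094922 + 1.296836 = 1.391758.
D = (1/4)*log(1.391758) = 0.0826

0.0826


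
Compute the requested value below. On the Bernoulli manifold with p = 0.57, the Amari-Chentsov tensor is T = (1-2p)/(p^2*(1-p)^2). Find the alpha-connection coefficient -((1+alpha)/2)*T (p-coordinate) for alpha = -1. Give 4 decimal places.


Skewness (Amari-Chentsov) tensor: T = (1-2p)/(p^2*(1-p)^2).
p = 0.57, 1-2p = -0.14, p^2 = 0.3249, (1-p)^2 = 0.1849.
T = -0.14/(0.3249 * 0.1849) = -2.330459.
In the p-coordinate, Gamma^(alpha) = Gamma^(0) - (alpha/2)*T with Gamma^(0) = (1/2)*g'(p) = -T/2,
so Gamma^(alpha) = -((1+alpha)/2)*T.
alpha = -1, -(1+alpha)/2 = 0.0.
Gamma = 0.0 * -2.330459 = 0.0000

0.0000


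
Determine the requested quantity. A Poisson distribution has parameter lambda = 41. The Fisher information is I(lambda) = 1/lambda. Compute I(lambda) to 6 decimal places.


Fisher information for Poisson: I(lambda) = 1/lambda.
lambda = 41.
I(lambda) = 1/41 = 0.024390

0.024390


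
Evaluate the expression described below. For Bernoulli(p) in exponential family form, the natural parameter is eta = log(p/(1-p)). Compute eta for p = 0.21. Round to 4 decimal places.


Natural parameter for Bernoulli: eta = log(p/(1-p)).
p = 0.21, 1-p = 0.79.
p/(1-p) = 0.265823.
eta = log(0.265823) = -1.3249

-1.3249


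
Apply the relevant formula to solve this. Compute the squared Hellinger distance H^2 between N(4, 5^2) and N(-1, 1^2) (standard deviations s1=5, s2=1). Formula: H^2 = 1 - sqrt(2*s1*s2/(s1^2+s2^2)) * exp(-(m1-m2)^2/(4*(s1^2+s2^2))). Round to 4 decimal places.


Squared Hellinger distance for Gaussians:
H^2 = 1 - sqrt(2*s1*s2/(s1^2+s2^2)) * exp(-(m1-m2)^2/(4*(s1^2+s2^2))).
s1^2 = 25, s2^2 = 1, s1^2+s2^2 = 26.
sqrt(2*5*1/(26)) = 0.620174.
(m1-m2)^2 = (5)^2 = 25.
exp(-25/(4*26)) = exp(-0.240385) = 0.786325.
H^2 = 1 - 0.620174*0.786325 = 0.5123

0.5123


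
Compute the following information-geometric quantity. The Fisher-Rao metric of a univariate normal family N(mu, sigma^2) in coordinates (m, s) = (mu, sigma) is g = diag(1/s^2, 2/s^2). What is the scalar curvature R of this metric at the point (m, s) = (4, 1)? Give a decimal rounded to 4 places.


The metric has the form g = (A dm^2 + B ds^2)/s^2 with A = 1, B = 2.
Substitute u = sqrt(A/B)*m: g = B*(du^2 + ds^2)/s^2, i.e. B times the
Poincare upper half-plane metric, which has constant Gaussian curvature -1.
Scaling a 2D metric by a constant c divides the Gaussian curvature by c,
so K = -1/B = -1/(2) = -0.5000 everywhere (the point (m, s) = (4, 1) is irrelevant:
the curvature is constant).
Scalar curvature in dimension 2: R = 2K = -2/(2) = -1.0000.

-1.0000


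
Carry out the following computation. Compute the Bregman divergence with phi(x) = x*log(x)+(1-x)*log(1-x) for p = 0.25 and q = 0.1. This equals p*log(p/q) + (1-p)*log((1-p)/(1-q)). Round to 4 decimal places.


Bregman divergence with negative entropy generator:
D = p*log(p/q) + (1-p)*log((1-p)/(1-q)).
p = 0.25, q = 0.1.
p*log(p/q) = 0.25*log(0.25/0.1) = 0.229073.
(1-p)*log((1-p)/(1-q)) = 0.75*log(0.75/0.9) = -0.136741.
D = 0.229073 + -0.136741 = 0.0923

0.0923


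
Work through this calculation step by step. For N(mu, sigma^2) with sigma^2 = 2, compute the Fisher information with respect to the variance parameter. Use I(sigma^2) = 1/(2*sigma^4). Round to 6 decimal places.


Fisher information for variance: I(sigma^2) = 1/(2*sigma^4).
sigma^2 = 2, so sigma^4 = 4.
I = 1/(2*4) = 1/8 = 0.125000

0.125000


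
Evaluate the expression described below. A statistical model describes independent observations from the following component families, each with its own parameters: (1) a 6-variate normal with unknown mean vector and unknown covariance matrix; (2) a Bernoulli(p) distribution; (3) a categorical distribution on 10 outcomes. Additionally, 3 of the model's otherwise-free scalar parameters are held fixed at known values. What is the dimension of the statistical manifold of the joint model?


The dimension of a statistical manifold equals the number of free
(independent) real parameters of the model. For a product of independent
blocks the parameter counts add.
- 6-variate normal: 6 (mean) + 6*7/2 = 21 (symmetric covariance) = 27.
- Bernoulli (p): 1.
- categorical on 10 outcomes (probabilities sum to 1): 10-1 = 9.
Total = 27 + 1 + 9 = 37.
3 parameter(s) fixed at known values: 37 - 3 = 34.
Dimension = 34

34


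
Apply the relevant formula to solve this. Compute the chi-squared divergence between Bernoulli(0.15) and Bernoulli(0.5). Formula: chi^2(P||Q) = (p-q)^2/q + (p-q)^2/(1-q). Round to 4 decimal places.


Chi-squared divergence between Bernoulli distributions:
chi^2 = (p-q)^2/q + (p-q)^2/(1-q).
p = 0.15, q = 0.5, p-q = -0.35.
(p-q)^2 = 0.1225.
term1 = 0.1225/0.5 = 0.245.
term2 = 0.1225/0.5 = 0.245.
chi^2 = 0.245 + 0.245 = 0.4900

0.4900


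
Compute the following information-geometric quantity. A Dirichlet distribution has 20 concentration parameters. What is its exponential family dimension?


Exponential family dimension calculation:
Dirichlet with 20 components has 20 natural parameters.

20


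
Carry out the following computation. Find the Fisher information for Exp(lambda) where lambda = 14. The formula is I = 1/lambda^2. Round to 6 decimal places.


Fisher information for exponential: I(lambda) = 1/lambda^2.
lambda = 14, lambda^2 = 196.
I = 1/196 = 0.005102

0.005102


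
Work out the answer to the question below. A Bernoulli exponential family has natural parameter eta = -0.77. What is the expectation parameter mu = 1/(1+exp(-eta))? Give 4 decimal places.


Dual coordinate (expectation parameter) for Bernoulli:
mu = 1/(1+exp(-eta)).
eta = -0.77.
exp(-eta) = exp(0.77) = 2.159766.
mu = 1/(1+2.159766) = 0.3165

0.3165


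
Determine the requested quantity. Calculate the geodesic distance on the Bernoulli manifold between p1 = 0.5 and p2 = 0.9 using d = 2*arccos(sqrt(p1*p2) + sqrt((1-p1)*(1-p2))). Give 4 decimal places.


Geodesic distance on Bernoulli manifold:
d(p1,p2) = 2*arccos(sqrt(p1*p2) + sqrt((1-p1)*(1-p2))).
sqrt(p1*p2) = sqrt(0.5*0.9) = 0.67082.
sqrt((1-p1)*(1-p2)) = sqrt(0.5*0.1) = 0.223607.
arg = 0.67082 + 0.223607 = 0.894427.
d = 2*arccos(0.894427) = 0.9273

0.9273


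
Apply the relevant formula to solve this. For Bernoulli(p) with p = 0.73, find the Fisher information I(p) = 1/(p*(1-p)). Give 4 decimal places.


For Bernoulli(p), Fisher information is I(p) = 1/(p*(1-p)).
p = 0.73, 1-p = 0.27.
p*(1-p) = 0.1971.
I(p) = 1/0.1971 = 5.0736

5.0736


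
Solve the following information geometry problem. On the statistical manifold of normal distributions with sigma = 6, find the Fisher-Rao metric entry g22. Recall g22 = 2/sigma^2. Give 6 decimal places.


For the 2-parameter normal family, the Fisher metric has:
  g11 = 1/sigma^2, g22 = 2/sigma^2.
sigma = 6, sigma^2 = 36.
g22 = 0.055556

0.055556


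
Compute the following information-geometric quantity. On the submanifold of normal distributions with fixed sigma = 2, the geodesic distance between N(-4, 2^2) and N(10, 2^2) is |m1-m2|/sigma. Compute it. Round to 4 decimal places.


On the fixed-variance normal subfamily, geodesic distance = |m1-m2|/sigma.
|-4 - 10| = 14.
sigma = 2.
d = 14/2 = 7.0000

7.0000


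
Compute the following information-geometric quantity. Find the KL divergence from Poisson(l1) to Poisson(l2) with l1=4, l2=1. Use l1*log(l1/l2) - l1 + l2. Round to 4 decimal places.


KL divergence for Poisson:
KL = l1*log(l1/l2) - l1 + l2.
l1 = 4, l2 = 1.
log(4/1) = 1.386294.
l1*log(l1/l2) = 4 * 1.386294 = 5.545177.
KL = 5.545177 - 4 + 1 = 2.5452

2.5452


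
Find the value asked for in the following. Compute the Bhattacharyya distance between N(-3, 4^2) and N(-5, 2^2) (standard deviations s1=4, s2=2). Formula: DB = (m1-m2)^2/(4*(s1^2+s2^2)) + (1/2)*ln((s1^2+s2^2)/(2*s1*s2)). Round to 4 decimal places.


Bhattacharyya distance between two Gaussians:
DB = (m1-m2)^2/(4*(s1^2+s2^2)) + (1/2)*ln((s1^2+s2^2)/(2*s1*s2)).
(m1-m2)^2 = (2)^2 = 4.
s1^2+s2^2 = 16 + 4 = 20.
term1 = 4/80 = 0.05.
term2 = 0.5*ln(20/16.0) = 0.111572.
DB = 0.05 + 0.111572 = 0.1616

0.1616


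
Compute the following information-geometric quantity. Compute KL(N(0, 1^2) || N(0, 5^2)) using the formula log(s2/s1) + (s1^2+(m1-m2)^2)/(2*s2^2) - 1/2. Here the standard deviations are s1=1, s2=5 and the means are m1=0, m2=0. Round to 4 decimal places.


KL divergence between normal distributions:
KL = log(s2/s1) + (s1^2 + (m1-m2)^2)/(2*s2^2) - 1/2.
log(5/1) = 1.609438.
(1^2 + (0-0)^2)/(2*5^2) = (1 + 0)/50 = 0.02.
KL = 1.609438 + 0.02 - 0.5 = 1.1294

1.1294


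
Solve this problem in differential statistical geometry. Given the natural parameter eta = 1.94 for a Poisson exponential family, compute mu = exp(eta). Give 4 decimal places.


Expectation parameter for Poisson exponential family:
mu = exp(eta).
eta = 1.94.
mu = exp(1.94) = 6.9588

6.9588


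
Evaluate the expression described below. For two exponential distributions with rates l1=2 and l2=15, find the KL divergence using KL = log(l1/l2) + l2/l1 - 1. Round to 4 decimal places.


KL divergence for exponential family:
KL = log(l1/l2) + l2/l1 - 1.
log(2/15) = -2.014903.
15/2 = 7.5.
KL = -2.014903 + 7.5 - 1 = 4.4851

4.4851


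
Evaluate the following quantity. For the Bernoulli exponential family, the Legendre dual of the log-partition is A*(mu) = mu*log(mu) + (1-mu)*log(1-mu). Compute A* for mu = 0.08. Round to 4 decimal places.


Legendre transform for Bernoulli:
A*(mu) = mu*log(mu) + (1-mu)*log(1-mu).
mu = 0.08, 1-mu = 0.92.
mu*log(mu) = 0.08*log(0.08) = -0.202058.
(1-mu)*log(1-mu) = 0.92*log(0.92) = -0.076711.
A* = -0.202058 + -0.076711 = -0.2788

-0.2788


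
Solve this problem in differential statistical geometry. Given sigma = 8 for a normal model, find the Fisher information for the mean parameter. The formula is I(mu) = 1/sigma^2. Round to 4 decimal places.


The Fisher information for the mean of a normal distribution is I(mu) = 1/sigma^2.
sigma = 8, so sigma^2 = 64.
I(mu) = 1/64 = 0.0156

0.0156


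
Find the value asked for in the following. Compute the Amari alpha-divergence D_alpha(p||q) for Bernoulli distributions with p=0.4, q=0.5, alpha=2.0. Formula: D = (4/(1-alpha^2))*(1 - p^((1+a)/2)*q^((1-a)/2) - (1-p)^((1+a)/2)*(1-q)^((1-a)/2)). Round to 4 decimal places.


Amari alpha-divergence:
D = (4/(1-alpha^2))*(1 - p^((1+a)/2)*q^((1-a)/2) - (1-p)^((1+a)/2)*(1-q)^((1-a)/2)).
alpha = 2.0, p = 0.4, q = 0.5.
e1 = (1+alpha)/2 = 1.5, e2 = (1-alpha)/2 = -0.5.
t1 = p^e1 * q^e2 = 0.4^1.5 * 0.5^-0.5 = 0.357771.
t2 = (1-p)^e1 * (1-q)^e2 = 0.6^1.5 * 0.5^-0.5 = 0.657267.
4/(1-alpha^2) = -1.333333.
D = -1.333333*(1 - 0.357771 - 0.657267) = 0.0201

0.0201


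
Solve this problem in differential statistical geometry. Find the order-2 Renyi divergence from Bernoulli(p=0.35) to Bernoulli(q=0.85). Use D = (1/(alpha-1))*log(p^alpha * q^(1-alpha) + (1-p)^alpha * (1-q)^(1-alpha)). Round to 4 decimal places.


Renyi divergence of order alpha between Bernoulli distributions:
D = (1/(alpha-1))*log(p^alpha * q^(1-alpha) + (1-p)^alpha * (1-q)^(1-alpha)).
alpha = 2, p = 0.35, q = 0.85.
p^alpha * q^(1-alpha) = 0.35^2 * 0.85^-1 = 0.144118.
(1-p)^alpha * (1-q)^(1-alpha) = 0.65^2 * 0.15^-1 = 2.816667.
sum = 0.144118 + 2.816667 = 2.960784.
D = (1/1)*log(2.960784) = 1.0855

1.0855


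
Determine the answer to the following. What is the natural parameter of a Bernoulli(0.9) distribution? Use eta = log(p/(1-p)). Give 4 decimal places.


Natural parameter for Bernoulli: eta = log(p/(1-p)).
p = 0.9, 1-p = 0.1.
p/(1-p) = 9.0.
eta = log(9.0) = 2.1972

2.1972


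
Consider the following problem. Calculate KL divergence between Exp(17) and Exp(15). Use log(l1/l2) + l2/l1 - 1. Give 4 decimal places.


KL divergence for exponential family:
KL = log(l1/l2) + l2/l1 - 1.
log(17/15) = 0.125163.
15/17 = 0.882353.
KL = 0.125163 + 0.882353 - 1 = 0.0075

0.0075


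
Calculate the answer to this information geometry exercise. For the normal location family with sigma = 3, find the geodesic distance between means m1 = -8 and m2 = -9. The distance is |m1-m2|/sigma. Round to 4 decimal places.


On the fixed-variance normal subfamily, geodesic distance = |m1-m2|/sigma.
|-8 - -9| = 1.
sigma = 3.
d = 1/3 = 0.3333

0.3333


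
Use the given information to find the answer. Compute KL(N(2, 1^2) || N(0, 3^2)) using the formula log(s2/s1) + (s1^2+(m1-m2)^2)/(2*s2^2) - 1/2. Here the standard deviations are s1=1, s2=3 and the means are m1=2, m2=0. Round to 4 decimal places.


KL divergence between normal distributions:
KL = log(s2/s1) + (s1^2 + (m1-m2)^2)/(2*s2^2) - 1/2.
log(3/1) = 1.098612.
(1^2 + (2-0)^2)/(2*3^2) = (1 + 4)/18 = 0.277778.
KL = 1.098612 + 0.277778 - 0.5 = 0.8764

0.8764


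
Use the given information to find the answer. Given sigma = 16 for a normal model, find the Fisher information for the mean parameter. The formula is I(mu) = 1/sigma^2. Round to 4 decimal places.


The Fisher information for the mean of a normal distribution is I(mu) = 1/sigma^2.
sigma = 16, so sigma^2 = 256.
I(mu) = 1/256 = 0.0039

0.0039


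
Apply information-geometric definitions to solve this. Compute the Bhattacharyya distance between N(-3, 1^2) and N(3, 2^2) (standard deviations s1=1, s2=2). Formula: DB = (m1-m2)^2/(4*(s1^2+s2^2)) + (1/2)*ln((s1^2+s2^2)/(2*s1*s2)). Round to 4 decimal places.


Bhattacharyya distance between two Gaussians:
DB = (m1-m2)^2/(4*(s1^2+s2^2)) + (1/2)*ln((s1^2+s2^2)/(2*s1*s2)).
(m1-m2)^2 = (-6)^2 = 36.
s1^2+s2^2 = 1 + 4 = 5.
term1 = 36/20 = 1.8.
term2 = 0.5*ln(5/4.0) = 0.111572.
DB = 1.8 + 0.111572 = 1.9116

1.9116


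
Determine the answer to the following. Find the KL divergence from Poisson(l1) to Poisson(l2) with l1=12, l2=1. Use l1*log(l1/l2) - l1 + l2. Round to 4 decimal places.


KL divergence for Poisson:
KL = l1*log(l1/l2) - l1 + l2.
l1 = 12, l2 = 1.
log(12/1) = 2.484907.
l1*log(l1/l2) = 12 * 2.484907 = 29.81888.
KL = 29.81888 - 12 + 1 = 18.8189

18.8189


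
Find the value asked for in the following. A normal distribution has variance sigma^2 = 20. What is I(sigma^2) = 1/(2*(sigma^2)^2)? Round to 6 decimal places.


Fisher information for variance: I(sigma^2) = 1/(2*sigma^4).
sigma^2 = 20, so sigma^4 = 400.
I = 1/(2*400) = 1/800 = 0.001250

0.001250


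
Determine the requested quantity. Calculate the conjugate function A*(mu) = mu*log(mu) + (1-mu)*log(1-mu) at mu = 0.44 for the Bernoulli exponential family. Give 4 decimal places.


Legendre transform for Bernoulli:
A*(mu) = mu*log(mu) + (1-mu)*log(1-mu).
mu = 0.44, 1-mu = 0.56.
mu*log(mu) = 0.44*log(0.44) = -0.361231.
(1-mu)*log(1-mu) = 0.56*log(0.56) = -0.324698.
A* = -0.361231 + -0.324698 = -0.6859

-0.6859


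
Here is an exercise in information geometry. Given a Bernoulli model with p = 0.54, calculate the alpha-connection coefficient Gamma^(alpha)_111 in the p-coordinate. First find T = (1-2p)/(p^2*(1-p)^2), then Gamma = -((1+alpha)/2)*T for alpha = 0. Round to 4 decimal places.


Skewness (Amari-Chentsov) tensor: T = (1-2p)/(p^2*(1-p)^2).
p = 0.54, 1-2p = -0.08, p^2 = 0.2916, (1-p)^2 = 0.2116.
T = -0.08/(0.2916 * 0.2116) = -1.296543.
In the p-coordinate, Gamma^(alpha) = Gamma^(0) - (alpha/2)*T with Gamma^(0) = (1/2)*g'(p) = -T/2,
so Gamma^(alpha) = -((1+alpha)/2)*T.
alpha = 0, -(1+alpha)/2 = -0.5.
Gamma = -0.5 * -1.296543 = 0.6483

0.6483


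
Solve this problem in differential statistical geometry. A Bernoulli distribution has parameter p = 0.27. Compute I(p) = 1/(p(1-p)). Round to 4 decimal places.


For Bernoulli(p), Fisher information is I(p) = 1/(p*(1-p)).
p = 0.27, 1-p = 0.73.
p*(1-p) = 0.1971.
I(p) = 1/0.1971 = 5.0736

5.0736


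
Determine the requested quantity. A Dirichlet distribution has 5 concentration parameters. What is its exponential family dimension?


Exponential family dimension calculation:
Dirichlet with 5 components has 5 natural parameters.

5


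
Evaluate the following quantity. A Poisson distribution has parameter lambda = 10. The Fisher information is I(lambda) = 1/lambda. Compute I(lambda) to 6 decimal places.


Fisher information for Poisson: I(lambda) = 1/lambda.
lambda = 10.
I(lambda) = 1/10 = 0.100000

0.100000


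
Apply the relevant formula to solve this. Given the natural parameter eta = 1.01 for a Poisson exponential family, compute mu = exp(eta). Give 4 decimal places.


Expectation parameter for Poisson exponential family:
mu = exp(eta).
eta = 1.01.
mu = exp(1.01) = 2.7456

2.7456


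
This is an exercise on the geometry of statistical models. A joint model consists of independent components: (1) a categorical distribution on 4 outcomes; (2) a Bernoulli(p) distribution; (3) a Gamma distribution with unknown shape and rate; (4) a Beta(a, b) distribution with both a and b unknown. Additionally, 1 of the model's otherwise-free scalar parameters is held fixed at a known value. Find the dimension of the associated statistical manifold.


The dimension of a statistical manifold equals the number of free
(independent) real parameters of the model. For a product of independent
blocks the parameter counts add.
- categorical on 4 outcomes (probabilities sum to 1): 4-1 = 3.
- Bernoulli (p): 1.
- Gamma (shape, rate): 2.
- Beta (a, b): 2.
Total = 3 + 1 + 2 + 2 = 8.
1 parameter(s) fixed at known values: 8 - 1 = 7.
Dimension = 7

7


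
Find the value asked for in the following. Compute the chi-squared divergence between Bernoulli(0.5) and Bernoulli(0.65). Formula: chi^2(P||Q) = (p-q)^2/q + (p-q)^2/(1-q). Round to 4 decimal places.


Chi-squared divergence between Bernoulli distributions:
chi^2 = (p-q)^2/q + (p-q)^2/(1-q).
p = 0.5, q = 0.65, p-q = -0.15.
(p-q)^2 = 0.0225.
term1 = 0.0225/0.65 = 0.034615.
term2 = 0.0225/0.35 = 0.064286.
chi^2 = 0.034615 + 0.064286 = 0.0989

0.0989


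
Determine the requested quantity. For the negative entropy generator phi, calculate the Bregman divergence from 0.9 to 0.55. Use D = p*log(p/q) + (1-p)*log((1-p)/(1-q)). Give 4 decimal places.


Bregman divergence with negative entropy generator:
D = p*log(p/q) + (1-p)*log((1-p)/(1-q)).
p = 0.9, q = 0.55.
p*log(p/q) = 0.9*log(0.9/0.55) = 0.443229.
(1-p)*log((1-p)/(1-q)) = 0.1*log(0.1/0.45) = -0.150408.
D = 0.443229 + -0.150408 = 0.2928

0.2928


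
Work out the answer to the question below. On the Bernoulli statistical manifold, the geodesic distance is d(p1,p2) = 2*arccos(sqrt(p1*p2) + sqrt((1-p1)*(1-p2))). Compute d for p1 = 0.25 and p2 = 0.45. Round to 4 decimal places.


Geodesic distance on Bernoulli manifold:
d(p1,p2) = 2*arccos(sqrt(p1*p2) + sqrt((1-p1)*(1-p2))).
sqrt(p1*p2) = sqrt(0.25*0.45) = 0.33541.
sqrt((1-p1)*(1-p2)) = sqrt(0.75*0.55) = 0.642262.
arg = 0.33541 + 0.642262 = 0.977672.
d = 2*arccos(0.977672) = 0.4234

0.4234


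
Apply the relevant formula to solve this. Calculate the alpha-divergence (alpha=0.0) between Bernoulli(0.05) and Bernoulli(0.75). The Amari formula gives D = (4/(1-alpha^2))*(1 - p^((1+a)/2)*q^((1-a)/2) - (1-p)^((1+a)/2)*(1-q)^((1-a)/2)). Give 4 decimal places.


Amari alpha-divergence:
D = (4/(1-alpha^2))*(1 - p^((1+a)/2)*q^((1-a)/2) - (1-p)^((1+a)/2)*(1-q)^((1-a)/2)).
alpha = 0.0, p = 0.05, q = 0.75.
e1 = (1+alpha)/2 = 0.5, e2 = (1-alpha)/2 = 0.5.
t1 = p^e1 * q^e2 = 0.05^0.5 * 0.75^0.5 = 0.193649.
t2 = (1-p)^e1 * (1-q)^e2 = 0.95^0.5 * 0.25^0.5 = 0.48734.
4/(1-alpha^2) = 4.0.
D = 4.0*(1 - 0.193649 - 0.48734) = 1.2760

1.2760


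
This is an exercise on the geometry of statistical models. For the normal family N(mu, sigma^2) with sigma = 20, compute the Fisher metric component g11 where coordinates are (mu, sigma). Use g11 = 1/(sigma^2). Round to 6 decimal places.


For the 2-parameter normal family, the Fisher metric has:
  g11 = 1/sigma^2, g22 = 2/sigma^2.
sigma = 20, sigma^2 = 400.
g11 = 0.002500

0.002500


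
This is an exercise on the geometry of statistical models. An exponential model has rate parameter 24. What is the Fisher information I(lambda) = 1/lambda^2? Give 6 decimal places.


Fisher information for exponential: I(lambda) = 1/lambda^2.
lambda = 24, lambda^2 = 576.
I = 1/576 = 0.001736

0.001736


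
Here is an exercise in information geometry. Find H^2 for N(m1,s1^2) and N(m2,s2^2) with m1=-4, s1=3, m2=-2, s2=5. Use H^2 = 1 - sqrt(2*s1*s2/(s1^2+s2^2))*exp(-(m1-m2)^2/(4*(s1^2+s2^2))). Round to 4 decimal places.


Squared Hellinger distance for Gaussians:
H^2 = 1 - sqrt(2*s1*s2/(s1^2+s2^2)) * exp(-(m1-m2)^2/(4*(s1^2+s2^2))).
s1^2 = 9, s2^2 = 25, s1^2+s2^2 = 34.
sqrt(2*3*5/(34)) = 0.939336.
(m1-m2)^2 = (-2)^2 = 4.
exp(-4/(4*34)) = exp(-0.029412) = 0.971017.
H^2 = 1 - 0.939336*0.971017 = 0.0879

0.0879


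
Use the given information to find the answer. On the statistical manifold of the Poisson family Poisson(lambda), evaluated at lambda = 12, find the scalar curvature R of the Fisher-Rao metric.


This family has a single free parameter, so its statistical manifold
is 1-dimensional. The Riemann curvature tensor of any 1-dimensional
Riemannian manifold vanishes identically, so R = 0.

0


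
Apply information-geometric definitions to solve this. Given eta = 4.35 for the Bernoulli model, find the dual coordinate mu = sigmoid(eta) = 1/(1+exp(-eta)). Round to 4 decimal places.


Dual coordinate (expectation parameter) for Bernoulli:
mu = 1/(1+exp(-eta)).
eta = 4.35.
exp(-eta) = exp(-4.35) = 0.012907.
mu = 1/(1+0.012907) = 0.9873

0.9873


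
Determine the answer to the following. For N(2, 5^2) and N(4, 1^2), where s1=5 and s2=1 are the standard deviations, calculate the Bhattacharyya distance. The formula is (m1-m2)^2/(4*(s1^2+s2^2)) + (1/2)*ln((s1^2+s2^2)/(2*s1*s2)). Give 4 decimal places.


Bhattacharyya distance between two Gaussians:
DB = (m1-m2)^2/(4*(s1^2+s2^2)) + (1/2)*ln((s1^2+s2^2)/(2*s1*s2)).
(m1-m2)^2 = (-2)^2 = 4.
s1^2+s2^2 = 25 + 1 = 26.
term1 = 4/104 = 0.038462.
term2 = 0.5*ln(26/10.0) = 0.477756.
DB = 0.038462 + 0.477756 = 0.5162

0.5162


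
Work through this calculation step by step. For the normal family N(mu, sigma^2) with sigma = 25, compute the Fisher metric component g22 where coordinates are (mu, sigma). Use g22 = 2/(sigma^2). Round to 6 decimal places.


For the 2-parameter normal family, the Fisher metric has:
  g11 = 1/sigma^2, g22 = 2/sigma^2.
sigma = 25, sigma^2 = 625.
g22 = 0.003200

0.003200


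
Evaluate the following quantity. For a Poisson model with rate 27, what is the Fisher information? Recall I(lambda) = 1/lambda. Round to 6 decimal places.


Fisher information for Poisson: I(lambda) = 1/lambda.
lambda = 27.
I(lambda) = 1/27 = 0.037037

0.037037


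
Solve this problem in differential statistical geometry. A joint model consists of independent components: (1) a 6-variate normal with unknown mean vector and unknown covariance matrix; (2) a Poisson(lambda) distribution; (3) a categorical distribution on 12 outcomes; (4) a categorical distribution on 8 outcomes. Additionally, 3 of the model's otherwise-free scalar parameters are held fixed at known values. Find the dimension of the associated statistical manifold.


The dimension of a statistical manifold equals the number of free
(independent) real parameters of the model. For a product of independent
blocks the parameter counts add.
- 6-variate normal: 6 (mean) + 6*7/2 = 21 (symmetric covariance) = 27.
- Poisson (lambda): 1.
- categorical on 12 outcomes (probabilities sum to 1): 12-1 = 11.
- categorical on 8 outcomes (probabilities sum to 1): 8-1 = 7.
Total = 27 + 1 + 11 + 7 = 46.
3 parameter(s) fixed at known values: 46 - 3 = 43.
Dimension = 43

43


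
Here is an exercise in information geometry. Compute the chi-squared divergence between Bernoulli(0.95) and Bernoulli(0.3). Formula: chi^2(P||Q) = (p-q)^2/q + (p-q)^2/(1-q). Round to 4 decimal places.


Chi-squared divergence between Bernoulli distributions:
chi^2 = (p-q)^2/q + (p-q)^2/(1-q).
p = 0.95, q = 0.3, p-q = 0.65.
(p-q)^2 = 0.4225.
term1 = 0.4225/0.3 = 1.408333.
term2 = 0.4225/0.7 = 0.603571.
chi^2 = 1.408333 + 0.603571 = 2.0119

2.0119


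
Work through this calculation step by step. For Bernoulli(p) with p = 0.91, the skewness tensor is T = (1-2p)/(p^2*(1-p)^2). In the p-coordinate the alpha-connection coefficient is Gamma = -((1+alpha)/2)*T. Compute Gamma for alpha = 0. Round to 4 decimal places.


Skewness (Amari-Chentsov) tensor: T = (1-2p)/(p^2*(1-p)^2).
p = 0.91, 1-2p = -0.82, p^2 = 0.8281, (1-p)^2 = 0.0081.
T = -0.82/(0.8281 * 0.0081) = -122.249206.
In the p-coordinate, Gamma^(alpha) = Gamma^(0) - (alpha/2)*T with Gamma^(0) = (1/2)*g'(p) = -T/2,
so Gamma^(alpha) = -((1+alpha)/2)*T.
alpha = 0, -(1+alpha)/2 = -0.5.
Gamma = -0.5 * -122.249206 = 61.1246

61.1246


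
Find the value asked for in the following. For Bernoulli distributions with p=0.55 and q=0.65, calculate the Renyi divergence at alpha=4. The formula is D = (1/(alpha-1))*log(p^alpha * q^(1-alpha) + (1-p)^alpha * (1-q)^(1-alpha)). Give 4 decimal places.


Renyi divergence of order alpha between Bernoulli distributions:
D = (1/(alpha-1))*log(p^alpha * q^(1-alpha) + (1-p)^alpha * (1-q)^(1-alpha)).
alpha = 4, p = 0.55, q = 0.65.
p^alpha * q^(1-alpha) = 0.55^4 * 0.65^-3 = 0.333204.
(1-p)^alpha * (1-q)^(1-alpha) = 0.45^4 * 0.35^-3 = 0.956414.
sum = 0.333204 + 0.956414 = 1.289618.
D = (1/3)*log(1.289618) = 0.0848

0.0848


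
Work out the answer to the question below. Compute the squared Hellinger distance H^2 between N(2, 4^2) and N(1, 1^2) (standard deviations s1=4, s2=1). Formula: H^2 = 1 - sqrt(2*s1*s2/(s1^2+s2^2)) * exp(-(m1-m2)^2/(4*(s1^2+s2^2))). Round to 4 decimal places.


Squared Hellinger distance for Gaussians:
H^2 = 1 - sqrt(2*s1*s2/(s1^2+s2^2)) * exp(-(m1-m2)^2/(4*(s1^2+s2^2))).
s1^2 = 16, s2^2 = 1, s1^2+s2^2 = 17.
sqrt(2*4*1/(17)) = 0.685994.
(m1-m2)^2 = (1)^2 = 1.
exp(-1/(4*17)) = exp(-0.014706) = 0.985402.
H^2 = 1 - 0.685994*0.985402 = 0.3240

0.3240


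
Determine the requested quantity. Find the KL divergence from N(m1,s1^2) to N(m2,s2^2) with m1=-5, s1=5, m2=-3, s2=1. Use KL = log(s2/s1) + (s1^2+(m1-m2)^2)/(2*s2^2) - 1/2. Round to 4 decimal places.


KL divergence between normal distributions:
KL = log(s2/s1) + (s1^2 + (m1-m2)^2)/(2*s2^2) - 1/2.
log(1/5) = -1.609438.
(5^2 + (-5--3)^2)/(2*1^2) = (25 + 4)/2 = 14.5.
KL = -1.609438 + 14.5 - 0.5 = 12.3906

12.3906


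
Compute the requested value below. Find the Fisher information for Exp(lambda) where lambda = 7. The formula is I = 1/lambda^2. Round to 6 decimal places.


Fisher information for exponential: I(lambda) = 1/lambda^2.
lambda = 7, lambda^2 = 49.
I = 1/49 = 0.020408

0.020408


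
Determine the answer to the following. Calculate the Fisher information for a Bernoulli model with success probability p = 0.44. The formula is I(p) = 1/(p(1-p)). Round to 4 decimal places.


For Bernoulli(p), Fisher information is I(p) = 1/(p*(1-p)).
p = 0.44, 1-p = 0.56.
p*(1-p) = 0.2464.
I(p) = 1/0.2464 = 4.0584

4.0584


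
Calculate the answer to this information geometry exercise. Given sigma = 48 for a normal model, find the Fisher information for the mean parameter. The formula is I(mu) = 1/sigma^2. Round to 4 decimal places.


The Fisher information for the mean of a normal distribution is I(mu) = 1/sigma^2.
sigma = 48, so sigma^2 = 2304.
I(mu) = 1/2304 = 0.0004

0.0004


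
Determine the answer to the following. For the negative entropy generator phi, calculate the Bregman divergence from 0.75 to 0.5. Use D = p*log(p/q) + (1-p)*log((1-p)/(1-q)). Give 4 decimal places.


Bregman divergence with negative entropy generator:
D = p*log(p/q) + (1-p)*log((1-p)/(1-q)).
p = 0.75, q = 0.5.
p*log(p/q) = 0.75*log(0.75/0.5) = 0.304099.
(1-p)*log((1-p)/(1-q)) = 0.25*log(0.25/0.5) = -0.173287.
D = 0.304099 + -0.173287 = 0.1308

0.1308


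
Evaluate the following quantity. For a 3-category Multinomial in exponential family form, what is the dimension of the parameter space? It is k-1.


Exponential family dimension calculation:
For Multinomial with k=3 categories, dim = k-1 = 2.

2


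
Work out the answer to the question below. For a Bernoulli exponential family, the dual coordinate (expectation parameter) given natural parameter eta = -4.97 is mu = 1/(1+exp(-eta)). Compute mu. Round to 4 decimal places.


Dual coordinate (expectation parameter) for Bernoulli:
mu = 1/(1+exp(-eta)).
eta = -4.97.
exp(-eta) = exp(4.97) = 144.026887.
mu = 1/(1+144.026887) = 0.0069

0.0069


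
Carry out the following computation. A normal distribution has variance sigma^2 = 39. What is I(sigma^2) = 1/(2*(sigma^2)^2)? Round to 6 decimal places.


Fisher information for variance: I(sigma^2) = 1/(2*sigma^4).
sigma^2 = 39, so sigma^4 = 1521.
I = 1/(2*1521) = 1/3042 = 0.000329

0.000329


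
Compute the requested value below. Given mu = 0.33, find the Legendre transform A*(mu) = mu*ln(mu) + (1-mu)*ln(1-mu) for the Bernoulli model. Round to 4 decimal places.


Legendre transform for Bernoulli:
A*(mu) = mu*log(mu) + (1-mu)*log(1-mu).
mu = 0.33, 1-mu = 0.67.
mu*log(mu) = 0.33*log(0.33) = -0.365859.
(1-mu)*log(1-mu) = 0.67*log(0.67) = -0.26832.
A* = -0.365859 + -0.26832 = -0.6342

-0.6342


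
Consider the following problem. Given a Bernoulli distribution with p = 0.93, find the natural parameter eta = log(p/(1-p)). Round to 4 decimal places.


Natural parameter for Bernoulli: eta = log(p/(1-p)).
p = 0.93, 1-p = 0.07.
p/(1-p) = 13.285714.
eta = log(13.285714) = 2.5867

2.5867


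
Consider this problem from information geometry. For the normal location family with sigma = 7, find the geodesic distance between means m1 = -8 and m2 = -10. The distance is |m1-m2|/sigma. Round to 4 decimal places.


On the fixed-variance normal subfamily, geodesic distance = |m1-m2|/sigma.
|-8 - -10| = 2.
sigma = 7.
d = 2/7 = 0.2857

0.2857


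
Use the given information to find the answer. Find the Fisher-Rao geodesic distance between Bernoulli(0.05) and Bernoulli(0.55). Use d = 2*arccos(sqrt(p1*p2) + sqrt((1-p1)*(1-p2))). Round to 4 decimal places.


Geodesic distance on Bernoulli manifold:
d(p1,p2) = 2*arccos(sqrt(p1*p2) + sqrt((1-p1)*(1-p2))).
sqrt(p1*p2) = sqrt(0.05*0.55) = 0.165831.
sqrt((1-p1)*(1-p2)) = sqrt(0.95*0.45) = 0.653835.
arg = 0.165831 + 0.653835 = 0.819666.
d = 2*arccos(0.819666) = 1.2199

1.2199


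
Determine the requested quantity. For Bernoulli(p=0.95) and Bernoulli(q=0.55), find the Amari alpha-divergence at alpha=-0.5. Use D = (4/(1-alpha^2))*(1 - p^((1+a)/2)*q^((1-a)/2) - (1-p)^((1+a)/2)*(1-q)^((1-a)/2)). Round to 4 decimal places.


Amari alpha-divergence:
D = (4/(1-alpha^2))*(1 - p^((1+a)/2)*q^((1-a)/2) - (1-p)^((1+a)/2)*(1-q)^((1-a)/2)).
alpha = -0.5, p = 0.95, q = 0.55.
e1 = (1+alpha)/2 = 0.25, e2 = (1-alpha)/2 = 0.75.
t1 = p^e1 * q^e2 = 0.95^0.25 * 0.55^0.75 = 0.630526.
t2 = (1-p)^e1 * (1-q)^e2 = 0.05^0.25 * 0.45^0.75 = 0.259808.
4/(1-alpha^2) = 5.333333.
D = 5.333333*(1 - 0.630526 - 0.259808) = 0.5849

0.5849


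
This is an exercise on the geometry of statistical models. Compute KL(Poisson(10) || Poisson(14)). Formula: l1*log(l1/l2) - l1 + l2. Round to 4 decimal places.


KL divergence for Poisson:
KL = l1*log(l1/l2) - l1 + l2.
l1 = 10, l2 = 14.
log(10/14) = -0.336472.
l1*log(l1/l2) = 10 * -0.336472 = -3.364722.
KL = -3.364722 - 10 + 14 = 0.6353

0.6353


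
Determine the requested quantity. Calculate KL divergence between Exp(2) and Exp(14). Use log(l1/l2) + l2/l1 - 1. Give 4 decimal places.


KL divergence for exponential family:
KL = log(l1/l2) + l2/l1 - 1.
log(2/14) = -1.94591.
14/2 = 7.0.
KL = -1.94591 + 7.0 - 1 = 4.0541

4.0541


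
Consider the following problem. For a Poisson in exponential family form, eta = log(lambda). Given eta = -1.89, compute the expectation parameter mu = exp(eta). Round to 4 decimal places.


Expectation parameter for Poisson exponential family:
mu = exp(eta).
eta = -1.89.
mu = exp(-1.89) = 0.1511

0.1511


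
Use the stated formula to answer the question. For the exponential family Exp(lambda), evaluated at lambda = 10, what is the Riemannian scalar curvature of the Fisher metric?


This family has a single free parameter, so its statistical manifold
is 1-dimensional. The Riemann curvature tensor of any 1-dimensional
Riemannian manifold vanishes identically, so R = 0.

0


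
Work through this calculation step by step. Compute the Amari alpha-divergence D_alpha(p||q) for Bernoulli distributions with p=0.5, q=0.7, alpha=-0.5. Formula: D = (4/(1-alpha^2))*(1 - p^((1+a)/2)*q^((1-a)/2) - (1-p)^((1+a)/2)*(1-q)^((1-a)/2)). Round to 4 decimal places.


Amari alpha-divergence:
D = (4/(1-alpha^2))*(1 - p^((1+a)/2)*q^((1-a)/2) - (1-p)^((1+a)/2)*(1-q)^((1-a)/2)).
alpha = -0.5, p = 0.5, q = 0.7.
e1 = (1+alpha)/2 = 0.25, e2 = (1-alpha)/2 = 0.75.
t1 = p^e1 * q^e2 = 0.5^0.25 * 0.7^0.75 = 0.643526.
t2 = (1-p)^e1 * (1-q)^e2 = 0.5^0.25 * 0.3^0.75 = 0.340866.
4/(1-alpha^2) = 5.333333.
D = 5.333333*(1 - 0.643526 - 0.340866) = 0.0832

0.0832


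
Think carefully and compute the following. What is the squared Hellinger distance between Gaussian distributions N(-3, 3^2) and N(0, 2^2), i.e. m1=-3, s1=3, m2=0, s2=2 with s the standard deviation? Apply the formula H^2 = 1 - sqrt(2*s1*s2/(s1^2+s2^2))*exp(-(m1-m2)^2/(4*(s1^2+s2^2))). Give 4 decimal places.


Squared Hellinger distance for Gaussians:
H^2 = 1 - sqrt(2*s1*s2/(s1^2+s2^2)) * exp(-(m1-m2)^2/(4*(s1^2+s2^2))).
s1^2 = 9, s2^2 = 4, s1^2+s2^2 = 13.
sqrt(2*3*2/(13)) = 0.960769.
(m1-m2)^2 = (-3)^2 = 9.
exp(-9/(4*13)) = exp(-0.173077) = 0.841073.
H^2 = 1 - 0.960769*0.841073 = 0.1919

0.1919


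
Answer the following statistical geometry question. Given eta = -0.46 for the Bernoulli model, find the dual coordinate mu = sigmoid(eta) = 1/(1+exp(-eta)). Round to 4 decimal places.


Dual coordinate (expectation parameter) for Bernoulli:
mu = 1/(1+exp(-eta)).
eta = -0.46.
exp(-eta) = exp(0.46) = 1.584074.
mu = 1/(1+1.584074) = 0.3870

0.3870


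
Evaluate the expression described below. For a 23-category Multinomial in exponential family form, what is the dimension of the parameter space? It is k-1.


Exponential family dimension calculation:
For Multinomial with k=23 categories, dim = k-1 = 22.

22


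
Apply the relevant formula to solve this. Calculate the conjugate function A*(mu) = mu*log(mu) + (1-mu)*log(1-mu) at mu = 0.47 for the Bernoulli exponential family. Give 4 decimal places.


Legendre transform for Bernoulli:
A*(mu) = mu*log(mu) + (1-mu)*log(1-mu).
mu = 0.47, 1-mu = 0.53.
mu*log(mu) = 0.47*log(0.47) = -0.354861.
(1-mu)*log(1-mu) = 0.53*log(0.53) = -0.336485.
A* = -0.354861 + -0.336485 = -0.6913

-0.6913


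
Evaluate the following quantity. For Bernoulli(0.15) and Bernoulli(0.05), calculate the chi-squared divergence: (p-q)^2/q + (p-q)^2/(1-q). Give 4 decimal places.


Chi-squared divergence between Bernoulli distributions:
chi^2 = (p-q)^2/q + (p-q)^2/(1-q).
p = 0.15, q = 0.05, p-q = 0.1.
(p-q)^2 = 0.01.
term1 = 0.01/0.05 = 0.2.
term2 = 0.01/0.95 = 0.010526.
chi^2 = 0.2 + 0.010526 = 0.2105

0.2105


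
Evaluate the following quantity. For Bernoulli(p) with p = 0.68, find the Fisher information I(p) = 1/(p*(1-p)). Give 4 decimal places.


For Bernoulli(p), Fisher information is I(p) = 1/(p*(1-p)).
p = 0.68, 1-p = 0.32.
p*(1-p) = 0.2176.
I(p) = 1/0.2176 = 4.5956

4.5956


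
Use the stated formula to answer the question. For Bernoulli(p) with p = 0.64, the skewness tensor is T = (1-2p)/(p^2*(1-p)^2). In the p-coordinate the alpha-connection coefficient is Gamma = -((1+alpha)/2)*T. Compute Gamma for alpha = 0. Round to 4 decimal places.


Skewness (Amari-Chentsov) tensor: T = (1-2p)/(p^2*(1-p)^2).
p = 0.64, 1-2p = -0.28, p^2 = 0.4096, (1-p)^2 = 0.1296.
T = -0.28/(0.4096 * 0.1296) = -5.274643.
In the p-coordinate, Gamma^(alpha) = Gamma^(0) - (alpha/2)*T with Gamma^(0) = (1/2)*g'(p) = -T/2,
so Gamma^(alpha) = -((1+alpha)/2)*T.
alpha = 0, -(1+alpha)/2 = -0.5.
Gamma = -0.5 * -5.274643 = 2.6373

2.6373


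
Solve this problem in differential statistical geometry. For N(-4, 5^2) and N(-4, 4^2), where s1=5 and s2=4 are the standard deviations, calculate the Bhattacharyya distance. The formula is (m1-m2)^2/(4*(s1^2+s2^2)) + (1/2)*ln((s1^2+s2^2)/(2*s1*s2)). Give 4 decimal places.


Bhattacharyya distance between two Gaussians:
DB = (m1-m2)^2/(4*(s1^2+s2^2)) + (1/2)*ln((s1^2+s2^2)/(2*s1*s2)).
(m1-m2)^2 = (0)^2 = 0.
s1^2+s2^2 = 25 + 16 = 41.
term1 = 0/164 = 0.0.
term2 = 0.5*ln(41/40.0) = 0.012346.
DB = 0.0 + 0.012346 = 0.0123

0.0123


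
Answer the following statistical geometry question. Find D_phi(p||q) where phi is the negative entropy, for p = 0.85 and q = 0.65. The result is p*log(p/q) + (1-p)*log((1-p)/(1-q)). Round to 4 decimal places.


Bregman divergence with negative entropy generator:
D = p*log(p/q) + (1-p)*log((1-p)/(1-q)).
p = 0.85, q = 0.65.
p*log(p/q) = 0.85*log(0.85/0.65) = 0.228024.
(1-p)*log((1-p)/(1-q)) = 0.15*log(0.15/0.35) = -0.127095.
D = 0.228024 + -0.127095 = 0.1009

0.1009


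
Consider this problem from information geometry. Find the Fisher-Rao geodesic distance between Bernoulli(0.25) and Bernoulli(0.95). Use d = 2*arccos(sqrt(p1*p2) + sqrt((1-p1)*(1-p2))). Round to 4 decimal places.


Geodesic distance on Bernoulli manifold:
d(p1,p2) = 2*arccos(sqrt(p1*p2) + sqrt((1-p1)*(1-p2))).
sqrt(p1*p2) = sqrt(0.25*0.95) = 0.48734.
sqrt((1-p1)*(1-p2)) = sqrt(0.75*0.05) = 0.193649.
arg = 0.48734 + 0.193649 = 0.680989.
d = 2*arccos(0.680989) = 1.6434

1.6434


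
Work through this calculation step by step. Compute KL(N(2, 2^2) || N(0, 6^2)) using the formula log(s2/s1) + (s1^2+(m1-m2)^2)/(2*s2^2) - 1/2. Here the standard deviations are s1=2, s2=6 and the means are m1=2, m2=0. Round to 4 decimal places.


KL divergence between normal distributions:
KL = log(s2/s1) + (s1^2 + (m1-m2)^2)/(2*s2^2) - 1/2.
log(6/2) = 1.098612.
(2^2 + (2-0)^2)/(2*6^2) = (4 + 4)/72 = 0.111111.
KL = 1.098612 + 0.111111 - 0.5 = 0.7097

0.7097


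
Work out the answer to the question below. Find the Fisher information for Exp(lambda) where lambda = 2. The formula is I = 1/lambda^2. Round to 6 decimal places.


Fisher information for exponential: I(lambda) = 1/lambda^2.
lambda = 2, lambda^2 = 4.
I = 1/4 = 0.250000

0.250000
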